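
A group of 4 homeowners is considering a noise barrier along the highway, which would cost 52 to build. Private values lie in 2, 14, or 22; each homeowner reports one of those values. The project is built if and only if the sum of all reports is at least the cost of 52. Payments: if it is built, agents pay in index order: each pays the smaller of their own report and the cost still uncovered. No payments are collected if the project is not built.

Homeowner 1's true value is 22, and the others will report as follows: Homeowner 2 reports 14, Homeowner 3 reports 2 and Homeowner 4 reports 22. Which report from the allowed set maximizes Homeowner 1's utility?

14

Report 2: project not built, utility 0.
Report 14: project built, pays 14, utility 22 - 14 = 8.
Report 22: project built, pays 22, utility 22 - 22 = 0.
The best choice is 14 with utility 8.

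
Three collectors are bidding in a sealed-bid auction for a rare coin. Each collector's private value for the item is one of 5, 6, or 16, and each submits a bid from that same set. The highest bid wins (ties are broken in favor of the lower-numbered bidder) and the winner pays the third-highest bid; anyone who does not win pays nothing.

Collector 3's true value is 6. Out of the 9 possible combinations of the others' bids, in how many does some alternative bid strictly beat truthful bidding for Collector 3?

2

Others bid (5, 6): truth gives 0; bid 16 gives 1 > 0. Violating.
Others bid (6, 5): truth gives 0; bid 16 gives 1 > 0. Violating.
Others bid (5, 5): truth gives 1; no alternative beats it.
Others bid (5, 16): truth gives 0; no alternative beats it.
(Checking all 9 profiles: 2 have a profitable deviation, 7 do not.)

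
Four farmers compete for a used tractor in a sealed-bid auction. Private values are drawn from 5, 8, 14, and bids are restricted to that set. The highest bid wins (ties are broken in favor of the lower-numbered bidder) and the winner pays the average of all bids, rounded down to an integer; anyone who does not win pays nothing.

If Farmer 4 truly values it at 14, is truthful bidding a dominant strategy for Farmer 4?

No

Consider the case where Farmer 1 bids 5, Farmer 2 bids 5 and Farmer 3 bids 5.
Truthful bid 14: wins, pays 7, utility 14 - 7 = 7.
Bid 8 instead: wins, pays 5, utility 14 - 5 = 9.
Since 9 > 7, bidding 8 is strictly better here, so truthful bidding is not dominant.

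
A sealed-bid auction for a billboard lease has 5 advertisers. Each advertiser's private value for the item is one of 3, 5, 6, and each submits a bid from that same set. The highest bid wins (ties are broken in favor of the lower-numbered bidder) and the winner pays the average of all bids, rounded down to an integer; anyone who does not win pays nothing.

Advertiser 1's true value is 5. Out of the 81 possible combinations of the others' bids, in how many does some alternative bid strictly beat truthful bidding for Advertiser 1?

22

Others bid (3, 3, 3, 6): truth gives 0; bid 6 gives 1 > 0. Violating.
Others bid (3, 3, 5, 6): truth gives 0; bid 6 gives 1 > 0. Violating.
Others bid (3, 3, 6, 3): truth gives 0; bid 6 gives 1 > 0. Violating.
Others bid (3, 3, 6, 5): truth gives 0; bid 6 gives 1 > 0. Violating.
Others bid (3, 3, 3, 3): truth gives 2; no alternative beats it.
Others bid (3, 3, 3, 5): truth gives 2; no alternative beats it.
(Checking all 81 profiles: 22 have a profitable deviation, 59 do not.)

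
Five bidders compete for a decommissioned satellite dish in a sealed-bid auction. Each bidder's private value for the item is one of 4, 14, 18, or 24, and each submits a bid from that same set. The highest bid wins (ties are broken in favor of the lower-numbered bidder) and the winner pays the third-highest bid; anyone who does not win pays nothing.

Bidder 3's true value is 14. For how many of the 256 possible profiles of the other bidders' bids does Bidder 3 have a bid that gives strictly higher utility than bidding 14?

Others bid (4, 4, 4, 18): truth gives 0; bid 18 gives 10 > 0. Violating.
Others bid (4, 4, 4, 24): truth gives 0; bid 24 gives 10 > 0. Violating.
Others bid (4, 4, 18, 4): truth gives 0; bid 18 gives 10 > 0. Violating.
Others bid (4, 4, 24, 4): truth gives 0; bid 24 gives 10 > 0. Violating.
Others bid (4, 4, 4, 4): truth gives 10; no alternative beats it.
Others bid (4, 4, 4, 14): truth gives 10; no alternative beats it.
(Checking all 256 profiles: 8 have a profitable deviation, 248 do not.)

8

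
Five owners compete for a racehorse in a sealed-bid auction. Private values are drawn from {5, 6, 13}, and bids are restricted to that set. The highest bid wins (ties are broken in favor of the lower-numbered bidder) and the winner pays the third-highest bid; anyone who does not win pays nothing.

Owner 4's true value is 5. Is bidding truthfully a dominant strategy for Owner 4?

Yes

Check each profile of the others' bids and compare truth against every alternative bid.
Others bid (5, 5, 5, 5): truth gives 0, best alternative gives 0.
Others bid (5, 5, 5, 6): truth gives 0, best alternative gives 0.
Others bid (5, 5, 5, 13): truth gives 0, best alternative gives 0.
Others bid (5, 5, 6, 5): truth gives 0, best alternative gives 0.
Others bid (5, 5, 6, 6): truth gives 0, best alternative gives 0.
Others bid (5, 5, 6, 13): truth gives 0, best alternative gives 0.
(Remaining 75 profiles checked similarly; truth is weakly best in each.)
In every case the truthful bid is at least as good as any alternative, so it is a dominant strategy.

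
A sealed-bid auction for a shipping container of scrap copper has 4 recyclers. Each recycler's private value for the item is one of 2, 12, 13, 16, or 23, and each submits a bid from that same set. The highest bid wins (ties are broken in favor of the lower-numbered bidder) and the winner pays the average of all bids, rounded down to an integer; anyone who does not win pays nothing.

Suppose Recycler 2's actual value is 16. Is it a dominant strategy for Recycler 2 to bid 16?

No

Consider the case where Recycler 1 bids 2, Recycler 3 bids 2 and Recycler 4 bids 2.
Truthful bid 16: wins, pays 5, utility 16 - 5 = 11.
Bid 12 instead: wins, pays 4, utility 16 - 4 = 12.
Since 12 > 11, bidding 12 is strictly better here, so truthful bidding is not dominant.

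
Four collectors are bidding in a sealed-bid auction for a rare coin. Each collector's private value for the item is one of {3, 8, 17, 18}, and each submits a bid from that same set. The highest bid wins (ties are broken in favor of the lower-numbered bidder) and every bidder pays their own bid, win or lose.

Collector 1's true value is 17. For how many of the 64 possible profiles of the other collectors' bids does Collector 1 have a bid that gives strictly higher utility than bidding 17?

45

Others bid (3, 3, 3): truth gives 0; bid 3 gives 14 > 0. Violating.
Others bid (3, 3, 8): truth gives 0; bid 8 gives 9 > 0. Violating.
Others bid (3, 3, 18): truth gives -17; bid 18 gives -1 > -17. Violating.
Others bid (3, 8, 3): truth gives 0; bid 8 gives 9 > 0. Violating.
Others bid (3, 3, 17): truth gives 0; no alternative beats it.
Others bid (3, 8, 17): truth gives 0; no alternative beats it.
(Checking all 64 profiles: 45 have a profitable deviation, 19 do not.)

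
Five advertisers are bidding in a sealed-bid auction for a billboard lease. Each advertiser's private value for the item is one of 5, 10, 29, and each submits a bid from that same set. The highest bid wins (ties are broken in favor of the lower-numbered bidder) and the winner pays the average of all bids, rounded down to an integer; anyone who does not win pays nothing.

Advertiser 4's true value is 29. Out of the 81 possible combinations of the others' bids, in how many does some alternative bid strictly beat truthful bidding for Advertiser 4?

Others bid (5, 5, 5, 5): truth gives 20; bid 10 gives 23 > 20. Violating.
Others bid (5, 5, 5, 10): truth gives 19; bid 10 gives 22 > 19. Violating.
Others bid (5, 5, 5, 29): truth gives 15; no alternative beats it.
Others bid (5, 5, 10, 5): truth gives 19; no alternative beats it.
(Checking all 81 profiles: 2 have a profitable deviation, 79 do not.)

2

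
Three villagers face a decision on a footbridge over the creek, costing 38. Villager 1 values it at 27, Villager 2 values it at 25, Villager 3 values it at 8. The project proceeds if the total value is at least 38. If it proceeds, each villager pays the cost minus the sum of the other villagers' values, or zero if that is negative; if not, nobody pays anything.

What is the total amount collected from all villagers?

Total value 60 ≥ cost 38, so it is built.
Villager 1: others sum to 33; max(0, 38 - 33) = 5.
Villager 2: others sum to 35; max(0, 38 - 35) = 3.
Villager 3: others sum to 52; max(0, 38 - 52) = 0.
Total collected = 5 + 3 + 0 = 8.

8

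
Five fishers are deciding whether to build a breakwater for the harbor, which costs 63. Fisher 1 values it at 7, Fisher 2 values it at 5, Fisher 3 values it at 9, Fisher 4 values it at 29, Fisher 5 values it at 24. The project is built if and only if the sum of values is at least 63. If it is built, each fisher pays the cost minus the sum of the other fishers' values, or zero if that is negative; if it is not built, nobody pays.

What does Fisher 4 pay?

Total value 74 ≥ cost 63, so the project is built.
The other fishers' values sum to 45.
Cost minus that sum is 63 - 45 = 18.

18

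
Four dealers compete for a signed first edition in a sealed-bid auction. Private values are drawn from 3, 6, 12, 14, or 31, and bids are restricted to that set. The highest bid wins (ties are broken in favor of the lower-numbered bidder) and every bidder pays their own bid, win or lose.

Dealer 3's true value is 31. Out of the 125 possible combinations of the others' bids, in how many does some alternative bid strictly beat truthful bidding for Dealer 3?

Others bid (3, 3, 3): truth gives 0; bid 6 gives 25 > 0. Violating.
Others bid (3, 3, 6): truth gives 0; bid 6 gives 25 > 0. Violating.
Others bid (3, 3, 12): truth gives 0; bid 12 gives 19 > 0. Violating.
Others bid (3, 3, 14): truth gives 0; bid 14 gives 17 > 0. Violating.
Others bid (3, 3, 31): truth gives 0; no alternative beats it.
Others bid (3, 6, 31): truth gives 0; no alternative beats it.
(Checking all 125 profiles: 81 have a profitable deviation, 44 do not.)

81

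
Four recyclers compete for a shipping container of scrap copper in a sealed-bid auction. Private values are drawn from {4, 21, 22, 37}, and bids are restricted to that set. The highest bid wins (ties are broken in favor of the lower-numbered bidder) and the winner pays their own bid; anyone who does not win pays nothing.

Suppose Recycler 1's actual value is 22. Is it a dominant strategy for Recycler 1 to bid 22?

No

Consider the case where Recycler 2 bids 4, Recycler 3 bids 4 and Recycler 4 bids 4.
Truthful bid 22: wins, pays 22, utility 22 - 22 = 0.
Bid 4 instead: wins, pays 4, utility 22 - 4 = 18.
Since 18 > 0, bidding 4 is strictly better here, so truthful bidding is not dominant.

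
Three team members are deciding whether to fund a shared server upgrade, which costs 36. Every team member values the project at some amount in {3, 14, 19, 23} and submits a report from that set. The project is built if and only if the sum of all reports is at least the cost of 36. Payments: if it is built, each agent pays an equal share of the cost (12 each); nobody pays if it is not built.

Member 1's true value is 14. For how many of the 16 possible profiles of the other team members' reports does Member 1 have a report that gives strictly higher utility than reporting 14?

2

Others report (3, 14): truth gives 0; report 19 gives 2 > 0. Violating.
Others report (14, 3): truth gives 0; report 19 gives 2 > 0. Violating.
Others report (3, 3): truth gives 0; no alternative beats it.
Others report (3, 19): truth gives 2; no alternative beats it.
(Checking all 16 profiles: 2 have a profitable deviation, 14 do not.)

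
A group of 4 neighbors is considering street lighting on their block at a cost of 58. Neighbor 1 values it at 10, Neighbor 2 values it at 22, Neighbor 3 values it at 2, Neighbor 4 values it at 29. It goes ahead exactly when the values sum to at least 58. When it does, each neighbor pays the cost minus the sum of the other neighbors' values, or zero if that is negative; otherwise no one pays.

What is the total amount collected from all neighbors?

46

Total value 63 ≥ cost 58, so it is built.
Neighbor 1: others sum to 53; max(0, 58 - 53) = 5.
Neighbor 2: others sum to 41; max(0, 58 - 41) = 17.
Neighbor 3: others sum to 61; max(0, 58 - 61) = 0.
Neighbor 4: others sum to 34; max(0, 58 - 34) = 24.
Total collected = 5 + 17 + 0 + 24 = 46.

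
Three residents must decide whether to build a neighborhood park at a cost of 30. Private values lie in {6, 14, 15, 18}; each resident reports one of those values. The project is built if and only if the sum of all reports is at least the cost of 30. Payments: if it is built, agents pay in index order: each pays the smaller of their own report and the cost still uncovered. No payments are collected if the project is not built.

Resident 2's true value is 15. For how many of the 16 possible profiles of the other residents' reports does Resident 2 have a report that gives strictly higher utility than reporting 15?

15

Others report (6, 14): truth gives 0; report 14 gives 1 > 0. Violating.
Others report (6, 15): truth gives 0; report 14 gives 1 > 0. Violating.
Others report (6, 18): truth gives 0; report 6 gives 9 > 0. Violating.
Others report (14, 6): truth gives 0; report 14 gives 1 > 0. Violating.
Others report (6, 6): truth gives 0; no alternative beats it.
(Checking all 16 profiles: 15 have a profitable deviation, 1 does not.)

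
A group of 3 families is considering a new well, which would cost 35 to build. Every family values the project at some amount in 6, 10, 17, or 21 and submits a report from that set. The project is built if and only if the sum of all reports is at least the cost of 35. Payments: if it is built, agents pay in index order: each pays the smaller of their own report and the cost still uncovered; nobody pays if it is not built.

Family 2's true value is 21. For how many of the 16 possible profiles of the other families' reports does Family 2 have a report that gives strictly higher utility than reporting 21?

Others report (6, 17): truth gives 0; report 17 gives 4 > 0. Violating.
Others report (6, 21): truth gives 0; report 10 gives 11 > 0. Violating.
Others report (10, 10): truth gives 0; report 17 gives 4 > 0. Violating.
Others report (10, 17): truth gives 0; report 10 gives 11 > 0. Violating.
Others report (6, 6): truth gives 0; no alternative beats it.
Others report (6, 10): truth gives 0; no alternative beats it.
(Checking all 16 profiles: 13 have a profitable deviation, 3 do not.)

13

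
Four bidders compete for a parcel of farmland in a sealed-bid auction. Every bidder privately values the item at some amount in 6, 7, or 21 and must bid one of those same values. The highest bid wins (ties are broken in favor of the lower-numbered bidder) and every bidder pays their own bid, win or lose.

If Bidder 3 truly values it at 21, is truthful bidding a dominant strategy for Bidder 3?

Consider the case where Bidder 1 bids 6, Bidder 2 bids 6 and Bidder 4 bids 6.
Truthful bid 21: wins, pays 21, utility 21 - 21 = 0.
Bid 7 instead: wins, pays 7, utility 21 - 7 = 14.
Since 14 > 0, bidding 7 is strictly better here, so truthful bidding is not dominant.

No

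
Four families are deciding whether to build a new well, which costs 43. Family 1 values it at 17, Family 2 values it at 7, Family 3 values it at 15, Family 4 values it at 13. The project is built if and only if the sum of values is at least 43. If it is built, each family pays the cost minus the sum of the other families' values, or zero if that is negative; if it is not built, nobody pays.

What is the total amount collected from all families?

18

Total value 52 ≥ cost 43, so it is built.
Family 1: others sum to 35; max(0, 43 - 35) = 8.
Family 2: others sum to 45; max(0, 43 - 45) = 0.
Family 3: others sum to 37; max(0, 43 - 37) = 6.
Family 4: others sum to 39; max(0, 43 - 39) = 4.
Total collected = 8 + 0 + 6 + 4 = 18.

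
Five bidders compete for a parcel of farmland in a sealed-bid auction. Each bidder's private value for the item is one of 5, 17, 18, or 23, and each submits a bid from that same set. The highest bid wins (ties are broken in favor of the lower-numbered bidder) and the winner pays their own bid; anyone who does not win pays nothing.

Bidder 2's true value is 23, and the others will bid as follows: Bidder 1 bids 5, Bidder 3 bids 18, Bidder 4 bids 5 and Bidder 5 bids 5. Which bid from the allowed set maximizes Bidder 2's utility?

Bid 5: loses, pays 0, utility 0.
Bid 17: loses, pays 0, utility 0.
Bid 18: wins, pays 18, utility 23 - 18 = 5.
Bid 23: wins, pays 23, utility 23 - 23 = 0.
The best choice is 18 with utility 5.

18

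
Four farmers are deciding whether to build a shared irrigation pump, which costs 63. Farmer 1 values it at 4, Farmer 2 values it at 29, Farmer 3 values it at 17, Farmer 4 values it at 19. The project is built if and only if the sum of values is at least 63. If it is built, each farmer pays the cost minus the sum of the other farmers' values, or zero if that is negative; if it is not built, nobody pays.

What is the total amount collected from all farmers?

47

Total value 69 ≥ cost 63, so it is built.
Farmer 1: others sum to 65; max(0, 63 - 65) = 0.
Farmer 2: others sum to 40; max(0, 63 - 40) = 23.
Farmer 3: others sum to 52; max(0, 63 - 52) = 11.
Farmer 4: others sum to 50; max(0, 63 - 50) = 13.
Total collected = 0 + 23 + 11 + 13 = 47.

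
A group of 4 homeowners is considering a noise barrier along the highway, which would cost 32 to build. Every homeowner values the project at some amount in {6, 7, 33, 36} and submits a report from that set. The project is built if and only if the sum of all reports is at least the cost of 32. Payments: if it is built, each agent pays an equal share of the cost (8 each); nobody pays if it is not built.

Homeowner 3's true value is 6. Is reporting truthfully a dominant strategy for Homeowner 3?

Yes

Check each profile of the others' reports and compare truth against every alternative report.
Others report (6, 6, 33): truth gives -2, best alternative gives -2.
Others report (6, 6, 36): truth gives -2, best alternative gives -2.
Others report (6, 7, 33): truth gives -2, best alternative gives -2.
Others report (6, 7, 36): truth gives -2, best alternative gives -2.
Others report (6, 33, 6): truth gives -2, best alternative gives -2.
Others report (6, 33, 7): truth gives -2, best alternative gives -2.
(Remaining 58 profiles checked similarly; truth is weakly best in each.)
In every case the truthful report is at least as good as any alternative, so it is a dominant strategy.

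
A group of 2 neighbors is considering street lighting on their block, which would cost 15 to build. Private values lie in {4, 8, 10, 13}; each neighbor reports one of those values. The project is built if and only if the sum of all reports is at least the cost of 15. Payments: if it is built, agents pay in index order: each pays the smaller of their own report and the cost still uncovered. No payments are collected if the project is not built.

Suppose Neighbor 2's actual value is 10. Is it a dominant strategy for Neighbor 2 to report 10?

Yes

Check each profile of the others' reports and compare truth against every alternative report.
Others report (13): truth gives 8, best alternative gives 8.
Others report (10): truth gives 5, best alternative gives 5.
Others report (8): truth gives 3, best alternative gives 3.
Others report (4): truth gives 0, best alternative gives 0.
In every case the truthful report is at least as good as any alternative, so it is a dominant strategy.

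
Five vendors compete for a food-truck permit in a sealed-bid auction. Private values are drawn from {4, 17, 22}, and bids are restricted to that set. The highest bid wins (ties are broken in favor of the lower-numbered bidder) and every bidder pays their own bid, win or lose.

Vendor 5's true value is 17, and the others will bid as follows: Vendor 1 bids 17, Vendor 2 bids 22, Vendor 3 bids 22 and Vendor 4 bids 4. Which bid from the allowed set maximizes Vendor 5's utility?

Bid 4: loses but pays 4, utility -4.
Bid 17: loses but pays 17, utility -17.
Bid 22: loses but pays 22, utility -22.
The best choice is 4 with utility -4.

4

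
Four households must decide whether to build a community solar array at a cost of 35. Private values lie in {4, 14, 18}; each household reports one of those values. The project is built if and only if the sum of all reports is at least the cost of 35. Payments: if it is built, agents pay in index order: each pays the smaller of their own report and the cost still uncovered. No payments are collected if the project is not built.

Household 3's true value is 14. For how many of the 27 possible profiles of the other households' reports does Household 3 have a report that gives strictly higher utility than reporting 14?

Others report (4, 14, 14): truth gives 0; report 4 gives 10 > 0. Violating.
Others report (4, 14, 18): truth gives 0; report 4 gives 10 > 0. Violating.
Others report (4, 18, 14): truth gives 1; report 4 gives 10 > 1. Violating.
Others report (4, 18, 18): truth gives 1; report 4 gives 10 > 1. Violating.
Others report (4, 4, 4): truth gives 0; no alternative beats it.
Others report (4, 4, 14): truth gives 0; no alternative beats it.
(Checking all 27 profiles: 11 have a profitable deviation, 16 do not.)

11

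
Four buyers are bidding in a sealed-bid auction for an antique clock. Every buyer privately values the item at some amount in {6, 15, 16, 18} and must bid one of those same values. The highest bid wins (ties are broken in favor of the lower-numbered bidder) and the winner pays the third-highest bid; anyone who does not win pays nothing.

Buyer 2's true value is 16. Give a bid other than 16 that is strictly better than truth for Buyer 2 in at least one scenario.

18

Suppose Buyer 1 bids 6, Buyer 3 bids 6 and Buyer 4 bids 18.
Bid 16: loses, pays 0, utility 0.
Bid 18: wins, pays 6, utility 16 - 6 = 10.
So bidding 18 beats truth here (10 > 0).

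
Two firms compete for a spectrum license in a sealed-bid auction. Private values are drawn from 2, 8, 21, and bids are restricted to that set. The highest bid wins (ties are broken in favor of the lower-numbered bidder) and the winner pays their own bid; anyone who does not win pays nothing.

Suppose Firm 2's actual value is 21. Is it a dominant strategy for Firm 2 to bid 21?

Consider the case where Firm 1 bids 2.
Truthful bid 21: wins, pays 21, utility 21 - 21 = 0.
Bid 8 instead: wins, pays 8, utility 21 - 8 = 13.
Since 13 > 0, bidding 8 is strictly better here, so truthful bidding is not dominant.

No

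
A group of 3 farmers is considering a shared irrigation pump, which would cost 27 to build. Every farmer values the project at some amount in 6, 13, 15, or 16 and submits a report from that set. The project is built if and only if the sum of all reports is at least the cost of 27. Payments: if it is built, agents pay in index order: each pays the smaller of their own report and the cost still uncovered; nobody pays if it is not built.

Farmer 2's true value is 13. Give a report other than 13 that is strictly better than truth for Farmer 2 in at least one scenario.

6

Suppose Farmer 1 reports 6 and Farmer 3 reports 15.
Report 13: project built, pays 13, utility 13 - 13 = 0.
Report 6: project built, pays 6, utility 13 - 6 = 7.
So reporting 6 beats truth here (7 > 0).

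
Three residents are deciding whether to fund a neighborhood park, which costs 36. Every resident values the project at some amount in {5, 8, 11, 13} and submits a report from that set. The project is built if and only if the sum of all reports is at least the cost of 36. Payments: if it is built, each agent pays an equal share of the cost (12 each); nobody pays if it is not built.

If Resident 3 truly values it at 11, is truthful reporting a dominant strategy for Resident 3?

Consider the case where Resident 1 reports 13 and Resident 2 reports 13.
Truthful report 11: project built, pays 12, utility 11 - 12 = -1.
Report 5 instead: project not built, utility 0.
Since 0 > -1, reporting 5 is strictly better here, so truthful reporting is not dominant.

No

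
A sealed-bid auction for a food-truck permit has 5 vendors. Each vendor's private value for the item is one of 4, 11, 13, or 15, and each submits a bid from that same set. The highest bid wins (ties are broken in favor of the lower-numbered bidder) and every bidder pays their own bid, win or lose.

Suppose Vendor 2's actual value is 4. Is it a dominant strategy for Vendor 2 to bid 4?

Yes

Check each profile of the others' bids and compare truth against every alternative bid.
Others bid (4, 4, 4, 15): truth gives -4, best alternative gives -11.
Others bid (4, 4, 11, 15): truth gives -4, best alternative gives -11.
Others bid (4, 4, 13, 15): truth gives -4, best alternative gives -11.
Others bid (4, 4, 15, 4): truth gives -4, best alternative gives -11.
Others bid (4, 4, 15, 11): truth gives -4, best alternative gives -11.
Others bid (4, 4, 15, 13): truth gives -4, best alternative gives -11.
(Remaining 250 profiles checked similarly; truth is weakly best in each.)
In every case the truthful bid is at least as good as any alternative, so it is a dominant strategy.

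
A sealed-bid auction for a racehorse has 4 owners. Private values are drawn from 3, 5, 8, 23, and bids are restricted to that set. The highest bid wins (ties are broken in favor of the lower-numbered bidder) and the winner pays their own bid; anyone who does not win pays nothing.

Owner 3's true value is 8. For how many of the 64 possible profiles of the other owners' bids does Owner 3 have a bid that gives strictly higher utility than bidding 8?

Others bid (3, 3, 3): truth gives 0; bid 5 gives 3 > 0. Violating.
Others bid (3, 3, 5): truth gives 0; bid 5 gives 3 > 0. Violating.
Others bid (3, 3, 8): truth gives 0; no alternative beats it.
Others bid (3, 3, 23): truth gives 0; no alternative beats it.
(Checking all 64 profiles: 2 have a profitable deviation, 62 do not.)

2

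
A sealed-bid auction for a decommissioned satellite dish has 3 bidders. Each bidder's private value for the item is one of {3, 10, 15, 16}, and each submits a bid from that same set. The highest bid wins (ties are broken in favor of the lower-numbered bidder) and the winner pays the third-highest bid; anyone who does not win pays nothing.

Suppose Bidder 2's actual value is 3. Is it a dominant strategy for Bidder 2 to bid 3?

Yes

Check each profile of the others' bids and compare truth against every alternative bid.
Others bid (3, 3): truth gives 0, best alternative gives 0.
Others bid (3, 10): truth gives 0, best alternative gives 0.
Others bid (3, 15): truth gives 0, best alternative gives 0.
Others bid (3, 16): truth gives 0, best alternative gives 0.
Others bid (10, 3): truth gives 0, best alternative gives 0.
Others bid (10, 10): truth gives 0, best alternative gives 0.
(Remaining 10 profiles checked similarly; truth is weakly best in each.)
In every case the truthful bid is at least as good as any alternative, so it is a dominant strategy.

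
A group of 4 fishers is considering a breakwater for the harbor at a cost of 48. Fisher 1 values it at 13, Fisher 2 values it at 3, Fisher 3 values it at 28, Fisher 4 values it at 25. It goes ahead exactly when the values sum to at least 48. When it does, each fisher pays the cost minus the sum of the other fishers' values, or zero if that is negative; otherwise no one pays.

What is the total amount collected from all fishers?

Total value 69 ≥ cost 48, so it is built.
Fisher 1: others sum to 56; max(0, 48 - 56) = 0.
Fisher 2: others sum to 66; max(0, 48 - 66) = 0.
Fisher 3: others sum to 41; max(0, 48 - 41) = 7.
Fisher 4: others sum to 44; max(0, 48 - 44) = 4.
Total collected = 0 + 0 + 7 + 4 = 11.

11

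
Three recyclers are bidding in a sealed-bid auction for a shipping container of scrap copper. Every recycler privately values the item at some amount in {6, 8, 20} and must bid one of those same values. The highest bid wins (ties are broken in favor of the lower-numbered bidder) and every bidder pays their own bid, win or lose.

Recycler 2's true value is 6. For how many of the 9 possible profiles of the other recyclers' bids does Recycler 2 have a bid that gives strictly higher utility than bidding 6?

Others bid (6, 6): truth gives -6; bid 8 gives -2 > -6. Violating.
Others bid (6, 8): truth gives -6; bid 8 gives -2 > -6. Violating.
Others bid (6, 20): truth gives -6; no alternative beats it.
Others bid (8, 6): truth gives -6; no alternative beats it.
(Checking all 9 profiles: 2 have a profitable deviation, 7 do not.)

2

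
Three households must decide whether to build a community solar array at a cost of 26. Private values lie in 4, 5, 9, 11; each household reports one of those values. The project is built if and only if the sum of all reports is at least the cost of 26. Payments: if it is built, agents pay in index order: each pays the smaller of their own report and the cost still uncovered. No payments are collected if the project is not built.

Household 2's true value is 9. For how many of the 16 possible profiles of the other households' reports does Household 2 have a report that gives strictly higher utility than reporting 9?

1

Others report (11, 11): truth gives 0; report 4 gives 5 > 0. Violating.
Others report (4, 4): truth gives 0; no alternative beats it.
Others report (4, 5): truth gives 0; no alternative beats it.
(Checking all 16 profiles: 1 has a profitable deviation, 15 do not.)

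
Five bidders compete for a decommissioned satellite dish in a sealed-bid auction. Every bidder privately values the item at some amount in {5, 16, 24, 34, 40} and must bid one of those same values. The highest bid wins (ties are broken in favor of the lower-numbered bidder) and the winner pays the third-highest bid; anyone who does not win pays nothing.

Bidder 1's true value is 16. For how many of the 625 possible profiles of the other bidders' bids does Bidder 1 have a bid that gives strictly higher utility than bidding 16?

Others bid (5, 5, 5, 24): truth gives 0; bid 24 gives 11 > 0. Violating.
Others bid (5, 5, 5, 34): truth gives 0; bid 34 gives 11 > 0. Violating.
Others bid (5, 5, 5, 40): truth gives 0; bid 40 gives 11 > 0. Violating.
Others bid (5, 5, 24, 5): truth gives 0; bid 24 gives 11 > 0. Violating.
Others bid (5, 5, 5, 5): truth gives 11; no alternative beats it.
Others bid (5, 5, 5, 16): truth gives 11; no alternative beats it.
(Checking all 625 profiles: 12 have a profitable deviation, 613 do not.)

12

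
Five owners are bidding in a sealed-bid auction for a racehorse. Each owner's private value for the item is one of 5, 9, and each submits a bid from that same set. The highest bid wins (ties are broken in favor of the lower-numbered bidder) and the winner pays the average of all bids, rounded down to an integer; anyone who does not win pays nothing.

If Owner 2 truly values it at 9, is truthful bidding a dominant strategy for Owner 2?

Check each profile of the others' bids and compare truth against every alternative bid.
Others bid (5, 5, 5, 5): truth gives 4, best alternative gives 0.
Others bid (5, 5, 5, 9): truth gives 3, best alternative gives 0.
Others bid (5, 5, 9, 5): truth gives 3, best alternative gives 0.
Others bid (5, 9, 5, 5): truth gives 3, best alternative gives 0.
Others bid (5, 5, 9, 9): truth gives 2, best alternative gives 0.
Others bid (5, 9, 5, 9): truth gives 2, best alternative gives 0.
(Remaining 10 profiles checked similarly; truth is weakly best in each.)
In every case the truthful bid is at least as good as any alternative, so it is a dominant strategy.

Yes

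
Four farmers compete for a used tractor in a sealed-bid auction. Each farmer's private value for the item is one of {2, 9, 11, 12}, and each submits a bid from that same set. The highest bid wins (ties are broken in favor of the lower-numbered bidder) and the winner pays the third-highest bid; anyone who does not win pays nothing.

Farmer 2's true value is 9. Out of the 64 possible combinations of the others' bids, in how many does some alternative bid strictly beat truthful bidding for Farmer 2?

Others bid (2, 2, 11): truth gives 0; bid 11 gives 7 > 0. Violating.
Others bid (2, 2, 12): truth gives 0; bid 12 gives 7 > 0. Violating.
Others bid (2, 11, 2): truth gives 0; bid 11 gives 7 > 0. Violating.
Others bid (2, 12, 2): truth gives 0; bid 12 gives 7 > 0. Violating.
Others bid (2, 2, 2): truth gives 7; no alternative beats it.
Others bid (2, 2, 9): truth gives 7; no alternative beats it.
(Checking all 64 profiles: 6 have a profitable deviation, 58 do not.)

6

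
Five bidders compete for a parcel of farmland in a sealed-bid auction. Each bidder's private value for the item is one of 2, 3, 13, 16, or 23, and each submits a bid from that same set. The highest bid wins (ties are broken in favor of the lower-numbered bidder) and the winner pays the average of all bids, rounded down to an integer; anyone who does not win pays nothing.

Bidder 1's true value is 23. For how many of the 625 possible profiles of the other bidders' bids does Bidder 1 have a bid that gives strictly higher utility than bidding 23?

Others bid (2, 2, 2, 2): truth gives 17; bid 2 gives 21 > 17. Violating.
Others bid (2, 2, 2, 3): truth gives 17; bid 3 gives 21 > 17. Violating.
Others bid (2, 2, 2, 13): truth gives 15; bid 13 gives 17 > 15. Violating.
Others bid (2, 2, 2, 16): truth gives 14; bid 16 gives 16 > 14. Violating.
Others bid (2, 2, 2, 23): truth gives 13; no alternative beats it.
Others bid (2, 2, 3, 23): truth gives 13; no alternative beats it.
(Checking all 625 profiles: 256 have a profitable deviation, 369 do not.)

256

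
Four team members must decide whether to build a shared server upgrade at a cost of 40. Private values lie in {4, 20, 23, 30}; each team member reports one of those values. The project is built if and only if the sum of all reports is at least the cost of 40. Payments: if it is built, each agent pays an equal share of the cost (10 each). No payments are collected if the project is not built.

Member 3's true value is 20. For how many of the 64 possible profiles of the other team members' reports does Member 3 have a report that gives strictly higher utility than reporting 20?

1

Others report (4, 4, 4): truth gives 0; report 30 gives 10 > 0. Violating.
Others report (4, 4, 20): truth gives 10; no alternative beats it.
Others report (4, 4, 23): truth gives 10; no alternative beats it.
(Checking all 64 profiles: 1 has a profitable deviation, 63 do not.)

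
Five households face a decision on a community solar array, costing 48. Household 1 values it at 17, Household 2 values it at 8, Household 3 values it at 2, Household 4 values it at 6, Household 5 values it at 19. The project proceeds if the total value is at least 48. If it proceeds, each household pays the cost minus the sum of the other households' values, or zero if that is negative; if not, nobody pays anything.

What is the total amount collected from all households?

Total value 52 ≥ cost 48, so it is built.
Household 1: others sum to 35; max(0, 48 - 35) = 13.
Household 2: others sum to 44; max(0, 48 - 44) = 4.
Household 3: others sum to 50; max(0, 48 - 50) = 0.
Household 4: others sum to 46; max(0, 48 - 46) = 2.
Household 5: others sum to 33; max(0, 48 - 33) = 15.
Total collected = 13 + 4 + 0 + 2 + 15 = 34.

34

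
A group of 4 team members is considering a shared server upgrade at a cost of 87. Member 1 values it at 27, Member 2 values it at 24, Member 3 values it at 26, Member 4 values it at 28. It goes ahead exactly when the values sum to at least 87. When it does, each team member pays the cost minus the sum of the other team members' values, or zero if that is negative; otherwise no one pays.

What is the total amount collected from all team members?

33

Total value 105 ≥ cost 87, so it is built.
Member 1: others sum to 78; max(0, 87 - 78) = 9.
Member 2: others sum to 81; max(0, 87 - 81) = 6.
Member 3: others sum to 79; max(0, 87 - 79) = 8.
Member 4: others sum to 77; max(0, 87 - 77) = 10.
Total collected = 9 + 6 + 8 + 10 = 33.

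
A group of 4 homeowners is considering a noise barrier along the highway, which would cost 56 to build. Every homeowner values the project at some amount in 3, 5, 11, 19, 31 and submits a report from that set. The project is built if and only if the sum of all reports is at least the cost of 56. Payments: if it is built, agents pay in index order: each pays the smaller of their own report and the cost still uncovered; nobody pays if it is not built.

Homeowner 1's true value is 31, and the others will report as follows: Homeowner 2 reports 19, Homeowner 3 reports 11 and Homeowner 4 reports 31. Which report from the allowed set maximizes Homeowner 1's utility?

3

Report 3: project built, pays 3, utility 31 - 3 = 28.
Report 5: project built, pays 5, utility 31 - 5 = 26.
Report 11: project built, pays 11, utility 31 - 11 = 20.
Report 19: project built, pays 19, utility 31 - 19 = 12.
Report 31: project built, pays 31, utility 31 - 31 = 0.
The best choice is 3 with utility 28.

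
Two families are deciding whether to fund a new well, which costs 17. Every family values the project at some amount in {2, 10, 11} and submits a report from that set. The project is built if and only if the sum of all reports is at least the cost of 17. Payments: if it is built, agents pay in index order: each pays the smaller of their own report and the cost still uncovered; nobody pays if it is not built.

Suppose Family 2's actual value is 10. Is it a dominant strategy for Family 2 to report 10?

Check each profile of the others' reports and compare truth against every alternative report.
Others report (11): truth gives 4, best alternative gives 4.
Others report (10): truth gives 3, best alternative gives 3.
Others report (2): truth gives 0, best alternative gives 0.
In every case the truthful report is at least as good as any alternative, so it is a dominant strategy.

Yes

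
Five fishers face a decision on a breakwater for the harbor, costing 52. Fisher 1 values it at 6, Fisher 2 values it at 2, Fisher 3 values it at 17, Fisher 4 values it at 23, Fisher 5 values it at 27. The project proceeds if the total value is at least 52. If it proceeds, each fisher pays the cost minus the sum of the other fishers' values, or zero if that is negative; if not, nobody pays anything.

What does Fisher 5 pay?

4

Total value 75 ≥ cost 52, so the project is built.
The other fishers' values sum to 48.
Cost minus that sum is 52 - 48 = 4.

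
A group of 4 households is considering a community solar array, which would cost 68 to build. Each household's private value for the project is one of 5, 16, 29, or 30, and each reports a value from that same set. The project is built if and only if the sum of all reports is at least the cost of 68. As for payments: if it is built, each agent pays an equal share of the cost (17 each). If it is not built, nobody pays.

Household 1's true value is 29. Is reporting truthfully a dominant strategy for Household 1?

Yes

Check each profile of the others' reports and compare truth against every alternative report.
Others report (5, 5, 29): truth gives 12, best alternative gives 12.
Others report (5, 5, 30): truth gives 12, best alternative gives 12.
Others report (5, 16, 29): truth gives 12, best alternative gives 12.
Others report (5, 16, 30): truth gives 12, best alternative gives 12.
Others report (5, 29, 5): truth gives 12, best alternative gives 12.
Others report (5, 29, 16): truth gives 12, best alternative gives 12.
(Remaining 58 profiles checked similarly; truth is weakly best in each.)
In every case the truthful report is at least as good as any alternative, so it is a dominant strategy.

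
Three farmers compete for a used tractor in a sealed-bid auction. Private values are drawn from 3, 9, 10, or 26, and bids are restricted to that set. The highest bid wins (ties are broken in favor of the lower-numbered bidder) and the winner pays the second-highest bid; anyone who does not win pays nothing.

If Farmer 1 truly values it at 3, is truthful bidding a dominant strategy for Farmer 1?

Yes

Check each profile of the others' bids and compare truth against every alternative bid.
Others bid (3, 9): truth gives 0, best alternative gives -6.
Others bid (9, 3): truth gives 0, best alternative gives -6.
Others bid (9, 9): truth gives 0, best alternative gives -6.
Others bid (3, 3): truth gives 0, best alternative gives 0.
Others bid (3, 10): truth gives 0, best alternative gives 0.
Others bid (3, 26): truth gives 0, best alternative gives 0.
(Remaining 10 profiles checked similarly; truth is weakly best in each.)
In every case the truthful bid is at least as good as any alternative, so it is a dominant strategy.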